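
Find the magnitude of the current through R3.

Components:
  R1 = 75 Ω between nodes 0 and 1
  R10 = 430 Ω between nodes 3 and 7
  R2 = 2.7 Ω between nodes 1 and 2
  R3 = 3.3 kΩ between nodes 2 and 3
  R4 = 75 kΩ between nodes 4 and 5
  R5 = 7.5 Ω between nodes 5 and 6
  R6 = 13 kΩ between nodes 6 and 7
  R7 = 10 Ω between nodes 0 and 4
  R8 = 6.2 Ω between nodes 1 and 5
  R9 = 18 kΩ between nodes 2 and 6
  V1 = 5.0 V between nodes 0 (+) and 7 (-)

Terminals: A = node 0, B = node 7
Nodal analysis, taking node 7 as the 0 V reference.
Source V1 fixes V_0 = 5 V.
KCL at each unknown node (sum of currents leaving = 0; resistances in Ω):
  Node 1: (V_1 - 5)/75 + (V_1 - V_2)/2.7 + (V_1 - V_5)/6.2 = 0
  Node 2: (V_2 - V_1)/2.7 + (V_2 - V_3)/3300 + (V_2 - V_6)/18000 = 0
  Node 3: (V_3 - V_2)/3300 + (V_3 - 0)/430 = 0
  Node 4: (V_4 - V_5)/75000 + (V_4 - 5)/10 = 0
  Node 5: (V_5 - V_4)/75000 + (V_5 - V_6)/7.5 + (V_5 - V_1)/6.2 = 0
  Node 6: (V_6 - V_5)/7.5 + (V_6 - 0)/13000 + (V_6 - V_2)/18000 = 0
Collecting terms (coefficients in siemens):
  0.545·V_1 - 0.3704·V_2 - 0.1613·V_5 = 0.06667
  0.3707·V_2 - 0.3704·V_1 - 0.000303·V_3 - 0.00005556·V_6 = 0
  0.002629·V_3 - 0.000303·V_2 = 0
  0.1·V_4 - 0.00001333·V_5 = 0.5
  0.2946·V_5 - 0.1613·V_1 - 0.00001333·V_4 - 0.1333·V_6 = 0
  0.1335·V_6 - 0.00005556·V_2 - 0.1333·V_5 = 0
Solving these 6 simultaneous equations (Gaussian elimination) gives:
  V_1 = 4.874 V, V_2 = 4.871 V, V_3 = 0.5615 V, V_4 = 5 V
  V_5 = 4.872 V, V_6 = 4.869 V
I_R3 = (V_2 - V_3)/R3 = (4.871 - 0.5615)/3300 = 0.001306 A
|I_R3| = 0.001306 A

Final answer: |I_R3| = 0.001306 A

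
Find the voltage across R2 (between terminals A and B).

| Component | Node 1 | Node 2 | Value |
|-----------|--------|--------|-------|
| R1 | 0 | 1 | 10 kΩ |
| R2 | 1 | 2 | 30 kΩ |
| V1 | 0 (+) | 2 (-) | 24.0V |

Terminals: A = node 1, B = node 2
R1 and R2 are in series across V1 (node 0 → node 1 → node 2), and the output A–B is taken across R2, so this is a voltage divider.
Series current: I = V1/(R1 + R2) = 24/(10000 + 30000) = 24/40000 = 0.0006 A
V_R2 = I × R2 = V1 × R2/(R1 + R2) = 24 × 30000/40000 = 18 V

Final answer: 18 V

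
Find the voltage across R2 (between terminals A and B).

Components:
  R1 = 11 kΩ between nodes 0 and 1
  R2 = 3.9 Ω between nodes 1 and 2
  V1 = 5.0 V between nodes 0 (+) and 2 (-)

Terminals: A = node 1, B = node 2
R1 and R2 are in series across V1 (node 0 → node 1 → node 2), and the output A–B is taken across R2, so this is a voltage divider.
Series current: I = V1/(R1 + R2) = 5/(11000 + 3.9) = 5/11000 = 0.0004544 A
V_R2 = I × R2 = V1 × R2/(R1 + R2) = 5 × 3.9/11000 = 0.001772 V

Final answer: 0.001772 V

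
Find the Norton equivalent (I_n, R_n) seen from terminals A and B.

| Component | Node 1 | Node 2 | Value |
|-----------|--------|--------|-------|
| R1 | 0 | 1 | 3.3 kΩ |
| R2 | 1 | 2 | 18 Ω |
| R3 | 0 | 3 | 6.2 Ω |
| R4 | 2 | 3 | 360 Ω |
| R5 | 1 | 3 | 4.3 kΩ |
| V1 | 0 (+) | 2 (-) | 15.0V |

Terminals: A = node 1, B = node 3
Find the Thévenin equivalent first; then I_n = V_th/R_th and R_n = R_th.
Step 1 — V_th is the open-circuit voltage V_A - V_B (nothing connected across the terminals).
Nodal analysis, taking node 2 as the 0 V reference.
Source V1 fixes V_0 = 15 V.
KCL at each unknown node (sum of currents leaving = 0; resistances in Ω):
  Node 1: (V_1 - 15)/3300 + (V_1 - 0)/18 + (V_1 - V_3)/4300 = 0
  Node 3: (V_3 - 15)/6.2 + (V_3 - 0)/360 + (V_3 - V_1)/4300 = 0
Collecting terms (coefficients in siemens):
  0.05609·V_1 - 0.0002326·V_3 = 0.004545
  0.1643·V_3 - 0.0002326·V_1 = 2.419
Determinant D = (0.05609)(0.1643) - (-0.0002326)(-0.0002326) = 0.009216
V_1 = [(0.004545)(0.1643) - (-0.0002326)(2.419)]/D = 0.1421 V
V_3 = [(0.05609)(2.419) - (0.004545)(-0.0002326)]/D = 14.73 V
V_th = V_1 - V_3 = 0.1421 - 14.73 = -14.58 V
Step 2 — R_th: zero the source — replace V1 by a short circuit (node 2 merges into node 0) — and find the resistance seen between A (node 1) and B (node 3).
Reduce the network between node 1 (A) and node 3 (B) by series/parallel combination:
  Rp1 = R1 ‖ R2 (parallel, both between nodes 0 and 1) = 1/(1/3300 + 1/18) = 17.9 Ω
  Rp2 = R3 ‖ R4 (parallel, both between nodes 0 and 3) = 1/(1/6.2 + 1/360) = 6.095 Ω
  Rs1 = Rp1 + Rp2 (series, joined only at node 0) = 17.9 + 6.095 = 24 Ω
  Rp3 = R5 ‖ Rs1 (parallel, both between nodes 1 and 3) = 1/(1/4300 + 1/24) = 23.86 Ω
R_th = 23.86 Ω
I_n = V_th/R_th = -14.58/23.86 = -0.6111 A, and R_n = R_th = 23.86 Ω

Final answer: I_n = -0.6111 A, R_n = 23.86 Ω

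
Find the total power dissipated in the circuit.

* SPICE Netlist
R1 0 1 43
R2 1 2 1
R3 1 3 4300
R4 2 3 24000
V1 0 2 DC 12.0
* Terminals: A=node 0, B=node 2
Nodal analysis, taking node 2 as the 0 V reference.
Source V1 fixes V_0 = 12 V.
KCL at each unknown node (sum of currents leaving = 0; resistances in Ω):
  Node 1: (V_1 - 12)/43 + (V_1 - 0)/1 + (V_1 - V_3)/4300 = 0
  Node 3: (V_3 - V_1)/4300 + (V_3 - 0)/24000 = 0
Collecting terms (coefficients in siemens):
  1.023·V_1 - 0.0002326·V_3 = 0.2791
  0.0002742·V_3 - 0.0002326·V_1 = 0
Determinant D = (1.023)(0.0002742) - (-0.0002326)(-0.0002326) = 0.0002806
V_1 = [(0.2791)(0.0002742) - (-0.0002326)(0)]/D = 0.2727 V
V_3 = [(1.023)(0) - (0.2791)(-0.0002326)]/D = 0.2313 V
Power in each resistor, P = (ΔV)²/R:
  P_R1 = (12 - 0.2727)²/43 = 3.198 W
  P_R2 = (0.2727 - 0)²/1 = 0.07438 W
  P_R3 = (0.2727 - 0.2313)²/4300 = 0.0000003993 W
  P_R4 = (0 - 0.2313)²/24000 = 0.000002229 W
P_total = P_R1 + P_R2 + P_R3 + P_R4 = 3.273 W

Final answer: 3.273 W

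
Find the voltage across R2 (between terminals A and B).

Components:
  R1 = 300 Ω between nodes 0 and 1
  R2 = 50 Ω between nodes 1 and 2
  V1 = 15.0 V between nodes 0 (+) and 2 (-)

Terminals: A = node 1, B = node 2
R1 and R2 are in series across V1 (node 0 → node 1 → node 2), and the output A–B is taken across R2, so this is a voltage divider.
Series current: I = V1/(R1 + R2) = 15/(300 + 50) = 15/350 = 0.04286 A
V_R2 = I × R2 = V1 × R2/(R1 + R2) = 15 × 50/350 = 2.143 V

Final answer: 2.143 V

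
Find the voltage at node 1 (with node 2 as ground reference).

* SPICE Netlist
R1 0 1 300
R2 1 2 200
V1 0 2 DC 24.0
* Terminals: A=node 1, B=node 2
Nodal analysis, taking node 2 as the 0 V reference.
Source V1 fixes V_0 = 24 V.
KCL at each unknown node (sum of currents leaving = 0; resistances in Ω):
  Node 1: (V_1 - 24)/300 + (V_1 - 0)/200 = 0
Collecting terms: 0.008333 × V_1 = 0.08  =>  V_1 = 9.6 V
The requested potential is V_1 = 9.6 V.

Final answer: V_1 = 9.6 V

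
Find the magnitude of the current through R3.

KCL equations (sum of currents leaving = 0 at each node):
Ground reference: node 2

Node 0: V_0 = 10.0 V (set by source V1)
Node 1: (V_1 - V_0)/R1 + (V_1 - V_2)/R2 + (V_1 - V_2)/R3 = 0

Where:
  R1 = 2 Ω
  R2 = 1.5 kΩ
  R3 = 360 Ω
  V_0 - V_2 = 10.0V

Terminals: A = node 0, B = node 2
Nodal analysis, taking node 2 as the 0 V reference.
Source V1 fixes V_0 = 10 V.
KCL at each unknown node (sum of currents leaving = 0; resistances in Ω):
  Node 1: (V_1 - 10)/2 + (V_1 - 0)/1500 + (V_1 - 0)/360 = 0
Collecting terms: 0.5034 × V_1 = 5  =>  V_1 = 9.932 V
I_R3 = (V_1 - V_2)/R3 = (9.932 - 0)/360 = 0.02759 A
|I_R3| = 0.02759 A

Final answer: |I_R3| = 0.02759 A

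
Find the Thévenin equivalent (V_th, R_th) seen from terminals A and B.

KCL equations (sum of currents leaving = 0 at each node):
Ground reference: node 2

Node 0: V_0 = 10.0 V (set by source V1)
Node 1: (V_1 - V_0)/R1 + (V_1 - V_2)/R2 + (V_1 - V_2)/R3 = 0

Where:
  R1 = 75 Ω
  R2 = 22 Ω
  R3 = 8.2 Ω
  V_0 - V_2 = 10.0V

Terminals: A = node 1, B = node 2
Step 1 — V_th is the open-circuit voltage V_A - V_B (nothing connected across the terminals).
Nodal analysis, taking node 2 as the 0 V reference.
Source V1 fixes V_0 = 10 V.
KCL at each unknown node (sum of currents leaving = 0; resistances in Ω):
  Node 1: (V_1 - 10)/75 + (V_1 - 0)/22 + (V_1 - 0)/8.2 = 0
Collecting terms: 0.1807 × V_1 = 0.1333  =>  V_1 = 0.7377 V
V_th = V_1 - V_2 = 0.7377 - 0 = 0.7377 V
Step 2 — R_th: zero the source — replace V1 by a short circuit (node 2 merges into node 0) — and find the resistance seen between A (node 1) and B (node 0).
Reduce the network between node 1 (A) and node 0 (B) by series/parallel combination:
  Rp1 = R1 ‖ R2 ‖ R3 (parallel, all between nodes 0 and 1) = 1/(1/75 + 1/22 + 1/8.2) = 5.533 Ω
R_th = 5.533 Ω

Final answer: V_th = 0.7377 V, R_th = 5.533 Ω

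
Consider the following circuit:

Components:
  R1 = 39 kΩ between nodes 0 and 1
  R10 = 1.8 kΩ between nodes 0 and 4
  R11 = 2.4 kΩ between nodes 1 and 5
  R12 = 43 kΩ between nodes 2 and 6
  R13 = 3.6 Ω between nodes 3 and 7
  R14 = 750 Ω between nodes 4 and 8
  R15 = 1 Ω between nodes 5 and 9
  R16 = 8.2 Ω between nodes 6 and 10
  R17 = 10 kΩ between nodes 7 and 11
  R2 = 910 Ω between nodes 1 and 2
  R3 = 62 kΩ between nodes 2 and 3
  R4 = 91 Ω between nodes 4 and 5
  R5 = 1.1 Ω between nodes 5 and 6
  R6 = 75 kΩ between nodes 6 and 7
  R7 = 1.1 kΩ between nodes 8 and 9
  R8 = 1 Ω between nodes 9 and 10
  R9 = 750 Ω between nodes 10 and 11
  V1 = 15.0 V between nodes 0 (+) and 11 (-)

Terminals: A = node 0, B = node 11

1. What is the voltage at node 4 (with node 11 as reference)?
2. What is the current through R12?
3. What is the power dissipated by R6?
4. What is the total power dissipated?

Nodal analysis, taking node 11 as the 0 V reference.
Source V1 fixes V_0 = 15 V.
KCL at each unknown node (sum of currents leaving = 0; resistances in Ω):
  Node 1: (V_1 - 15)/39000 + (V_1 - V_2)/910 + (V_1 - V_5)/2400 = 0
  Node 2: (V_2 - V_1)/910 + (V_2 - V_3)/62000 + (V_2 - V_6)/43000 = 0
  Node 3: (V_3 - V_2)/62000 + (V_3 - V_7)/3.6 = 0
  Node 4: (V_4 - V_5)/91 + (V_4 - 15)/1800 + (V_4 - V_8)/750 = 0
  Node 5: (V_5 - V_4)/91 + (V_5 - V_6)/1.1 + (V_5 - V_1)/2400 + (V_5 - V_9)/1 = 0
  Node 6: (V_6 - V_5)/1.1 + (V_6 - V_7)/75000 + (V_6 - V_2)/43000 + (V_6 - V_10)/8.2 = 0
  Node 7: (V_7 - V_6)/75000 + (V_7 - V_3)/3.6 + (V_7 - 0)/10000 = 0
  Node 8: (V_8 - V_9)/1100 + (V_8 - V_4)/750 = 0
  Node 9: (V_9 - V_8)/1100 + (V_9 - V_10)/1 + (V_9 - V_5)/1 = 0
  Node 10: (V_10 - V_9)/1 + (V_10 - 0)/750 + (V_10 - V_6)/8.2 = 0
Collecting terms (coefficients in siemens):
  0.001541·V_1 - 0.001099·V_2 - 0.0004167·V_5 = 0.0003846
  0.001138·V_2 - 0.001099·V_1 - 0.00001613·V_3 - 0.00002326·V_6 = 0
  0.2778·V_3 - 0.00001613·V_2 - 0.2778·V_7 = 0
  0.01288·V_4 - 0.01099·V_5 - 0.001333·V_8 = 0.008333
  1.92·V_5 - 0.0004167·V_1 - 0.01099·V_4 - 0.9091·V_6 - 1·V_9 = 0
  1.031·V_6 - 0.00002326·V_2 - 0.9091·V_5 - 0.00001333·V_7 - 0.122·V_10 = 0
  0.2779·V_7 - 0.2778·V_3 - 0.00001333·V_6 = 0
  0.002242·V_8 - 0.001333·V_4 - 0.0009091·V_9 = 0
  2.001·V_9 - 1·V_5 - 0.0009091·V_8 - 1·V_10 = 0
  1.123·V_10 - 0.122·V_6 - 1·V_9 = 0
Solving these 10 simultaneous equations (Gaussian elimination) gives:
  V_1 = 4.818 V, V_2 = 4.755 V, V_3 = 1.041 V, V_4 = 4.847 V
  V_5 = 4.358 V, V_6 = 4.356 V, V_7 = 1.041 V, V_8 = 4.647 V
  V_9 = 4.353 V, V_10 = 4.348 V
Part 1:
  Read off the nodal solution: V_4 = 4.847 V
Part 2:
  I_R12 = (V_2 - V_6)/R12 = (4.755 - 4.356)/43000 = 0.000009273 A
  Magnitude: I_R12 = 0.000009273 A
Part 3:
  I_R6 = (V_6 - V_7)/R6 = (4.356 - 1.041)/75000 = 0.00004421 A
  P_R6 = I_R6² × R6 = (0.00004421)² × 75000 = 0.0001466 W
Part 4:
  Power in each resistor, P = (ΔV)²/R:
    P_R1 = (15 - 4.818)²/39000 = 0.002658 W
    P_R2 = (4.818 - 4.755)²/910 = 0.000004355 W
    P_R3 = (4.755 - 1.041)²/62000 = 0.0002225 W
    P_R4 = (4.847 - 4.358)²/91 = 0.002628 W
    P_R5 = (4.358 - 4.356)²/1.1 = 0.000001176 W
    P_R6 = (4.356 - 1.041)²/75000 = 0.0001466 W
    P_R7 = (4.647 - 4.353)²/1100 = 0.00007829 W
    P_R8 = (4.353 - 4.348)²/1 = 0.00002303 W
    P_R9 = (4.348 - 0)²/750 = 0.02521 W
    P_R10 = (15 - 4.847)²/1800 = 0.05727 W
    P_R11 = (4.818 - 4.358)²/2400 = 0.00008838 W
    P_R12 = (4.755 - 4.356)²/43000 = 0.000003698 W
    P_R13 = (1.041 - 1.041)²/3.6 = 0.00000001292 W
    P_R14 = (4.847 - 4.647)²/750 = 0.00005338 W
    P_R15 = (4.358 - 4.353)²/1 = 0.00002054 W
    P_R16 = (4.356 - 4.348)²/8.2 = 0.000008186 W
    P_R17 = (1.041 - 0)²/10000 = 0.0001084 W
  P_total = P_R1 + P_R2 + P_R3 + P_R4 + P_R5 + P_R6 + P_R7 + P_R8 + P_R9 + P_R10 + P_R11 + P_R12 + P_R13 + P_R14 + P_R15 + P_R16 + P_R17 = 0.08853 W

Final answers:
1. V_4 = 4.847 V
2. I_R12 = 9.273e-06 A
3. P_R6 = 0.0001466 W
4. P_total = 0.08853 W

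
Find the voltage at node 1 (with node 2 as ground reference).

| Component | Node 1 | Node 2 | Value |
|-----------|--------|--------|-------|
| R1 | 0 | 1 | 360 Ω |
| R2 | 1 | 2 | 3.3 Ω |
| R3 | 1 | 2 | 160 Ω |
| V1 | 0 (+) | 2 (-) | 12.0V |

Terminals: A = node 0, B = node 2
Nodal analysis, taking node 2 as the 0 V reference.
Source V1 fixes V_0 = 12 V.
KCL at each unknown node (sum of currents leaving = 0; resistances in Ω):
  Node 1: (V_1 - 12)/360 + (V_1 - 0)/3.3 + (V_1 - 0)/160 = 0
Collecting terms: 0.3121 × V_1 = 0.03333  =>  V_1 = 0.1068 V
The requested potential is V_1 = 0.1068 V.

Final answer: V_1 = 0.1068 V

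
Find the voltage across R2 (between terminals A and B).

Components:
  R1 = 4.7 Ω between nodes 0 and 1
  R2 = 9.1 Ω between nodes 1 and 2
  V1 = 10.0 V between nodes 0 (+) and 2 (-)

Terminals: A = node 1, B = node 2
R1 and R2 are in series across V1 (node 0 → node 1 → node 2), and the output A–B is taken across R2, so this is a voltage divider.
Series current: I = V1/(R1 + R2) = 10/(4.7 + 9.1) = 10/13.8 = 0.7246 A
V_R2 = I × R2 = V1 × R2/(R1 + R2) = 10 × 9.1/13.8 = 6.594 V

Final answer: 6.594 V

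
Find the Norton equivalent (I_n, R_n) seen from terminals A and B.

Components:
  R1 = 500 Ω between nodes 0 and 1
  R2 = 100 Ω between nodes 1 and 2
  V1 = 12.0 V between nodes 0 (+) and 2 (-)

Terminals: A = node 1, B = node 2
Find the Thévenin equivalent first; then I_n = V_th/R_th and R_n = R_th.
Step 1 — V_th is the open-circuit voltage V_A - V_B (nothing connected across the terminals).
Nodal analysis, taking node 2 as the 0 V reference.
Source V1 fixes V_0 = 12 V.
KCL at each unknown node (sum of currents leaving = 0; resistances in Ω):
  Node 1: (V_1 - 12)/500 + (V_1 - 0)/100 = 0
Collecting terms: 0.012 × V_1 = 0.024  =>  V_1 = 2 V
V_th = V_1 - V_2 = 2 - 0 = 2 V
Step 2 — R_th: zero the source — replace V1 by a short circuit (node 2 merges into node 0) — and find the resistance seen between A (node 1) and B (node 0).
Reduce the network between node 1 (A) and node 0 (B) by series/parallel combination:
  Rp1 = R1 ‖ R2 (parallel, both between nodes 0 and 1) = 1/(1/500 + 1/100) = 83.33 Ω
R_th = 83.33 Ω
I_n = V_th/R_th = 2/83.33 = 0.024 A, and R_n = R_th = 83.33 Ω

Final answer: I_n = 0.024 A, R_n = 83.33 Ω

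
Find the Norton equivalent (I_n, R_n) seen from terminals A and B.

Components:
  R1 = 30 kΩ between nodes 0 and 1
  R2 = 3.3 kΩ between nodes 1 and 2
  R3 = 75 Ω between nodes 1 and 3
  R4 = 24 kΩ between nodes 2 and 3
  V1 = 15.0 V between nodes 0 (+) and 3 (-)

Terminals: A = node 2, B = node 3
Find the Thévenin equivalent first; then I_n = V_th/R_th and R_n = R_th.
Step 1 — V_th is the open-circuit voltage V_A - V_B (nothing connected across the terminals).
Nodal analysis, taking node 3 as the 0 V reference.
Source V1 fixes V_0 = 15 V.
KCL at each unknown node (sum of currents leaving = 0; resistances in Ω):
  Node 1: (V_1 - 15)/30000 + (V_1 - V_2)/3300 + (V_1 - 0)/75 = 0
  Node 2: (V_2 - V_1)/3300 + (V_2 - 0)/24000 = 0
Collecting terms (coefficients in siemens):
  0.01367·V_1 - 0.000303·V_2 = 0.0005
  0.0003447·V_2 - 0.000303·V_1 = 0
Determinant D = (0.01367)(0.0003447) - (-0.000303)(-0.000303) = 0.00000462
V_1 = [(0.0005)(0.0003447) - (-0.000303)(0)]/D = 0.0373 V
V_2 = [(0.01367)(0) - (0.0005)(-0.000303)]/D = 0.03279 V
V_th = V_2 - V_3 = 0.03279 - 0 = 0.03279 V
Step 2 — R_th: zero the source — replace V1 by a short circuit (node 3 merges into node 0) — and find the resistance seen between A (node 2) and B (node 0).
Reduce the network between node 2 (A) and node 0 (B) by series/parallel combination:
  Rp1 = R1 ‖ R3 (parallel, both between nodes 0 and 1) = 1/(1/30000 + 1/75) = 74.81 Ω
  Rs1 = R2 + Rp1 (series, joined only at node 1) = 3300 + 74.81 = 3375 Ω
  Rp2 = R4 ‖ Rs1 (parallel, both between nodes 0 and 2) = 1/(1/24000 + 1/3375) = 2959 Ω
R_th = 2.959 kΩ
I_n = V_th/R_th = 0.03279/2959 = 0.00001108 A, and R_n = R_th = 2.959 kΩ

Final answer: I_n = 1.108e-05 A, R_n = 2.959 kΩ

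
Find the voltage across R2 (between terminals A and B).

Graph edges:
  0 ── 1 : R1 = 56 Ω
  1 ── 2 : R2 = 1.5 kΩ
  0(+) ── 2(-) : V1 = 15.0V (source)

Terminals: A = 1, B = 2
R1 and R2 are in series across V1 (node 0 → node 1 → node 2), and the output A–B is taken across R2, so this is a voltage divider.
Series current: I = V1/(R1 + R2) = 15/(56 + 1500) = 15/1556 = 0.00964 A
V_R2 = I × R2 = V1 × R2/(R1 + R2) = 15 × 1500/1556 = 14.46 V

Final answer: 14.46 V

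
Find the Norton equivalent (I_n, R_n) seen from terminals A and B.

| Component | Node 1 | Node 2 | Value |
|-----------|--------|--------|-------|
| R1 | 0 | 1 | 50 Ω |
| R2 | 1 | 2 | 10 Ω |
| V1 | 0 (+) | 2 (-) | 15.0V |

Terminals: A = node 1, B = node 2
Find the Thévenin equivalent first; then I_n = V_th/R_th and R_n = R_th.
Step 1 — V_th is the open-circuit voltage V_A - V_B (nothing connected across the terminals).
Nodal analysis, taking node 2 as the 0 V reference.
Source V1 fixes V_0 = 15 V.
KCL at each unknown node (sum of currents leaving = 0; resistances in Ω):
  Node 1: (V_1 - 15)/50 + (V_1 - 0)/10 = 0
Collecting terms: 0.12 × V_1 = 0.3  =>  V_1 = 2.5 V
V_th = V_1 - V_2 = 2.5 - 0 = 2.5 V
Step 2 — R_th: zero the source — replace V1 by a short circuit (node 2 merges into node 0) — and find the resistance seen between A (node 1) and B (node 0).
Reduce the network between node 1 (A) and node 0 (B) by series/parallel combination:
  Rp1 = R1 ‖ R2 (parallel, both between nodes 0 and 1) = 1/(1/50 + 1/10) = 8.333 Ω
R_th = 8.333 Ω
I_n = V_th/R_th = 2.5/8.333 = 0.3 A, and R_n = R_th = 8.333 Ω

Final answer: I_n = 0.3 A, R_n = 8.333 Ω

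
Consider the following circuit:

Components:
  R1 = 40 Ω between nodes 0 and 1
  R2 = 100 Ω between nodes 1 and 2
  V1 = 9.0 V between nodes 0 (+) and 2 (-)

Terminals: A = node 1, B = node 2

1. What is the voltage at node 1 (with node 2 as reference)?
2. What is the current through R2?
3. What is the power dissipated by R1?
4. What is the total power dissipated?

Nodal analysis, taking node 2 as the 0 V reference.
Source V1 fixes V_0 = 9 V.
KCL at each unknown node (sum of currents leaving = 0; resistances in Ω):
  Node 1: (V_1 - 9)/40 + (V_1 - 0)/100 = 0
Collecting terms: 0.035 × V_1 = 0.225  =>  V_1 = 6.429 V
Part 1:
  Read off the nodal solution: V_1 = 6.429 V
Part 2:
  I_R2 = (V_1 - V_2)/R2 = (6.429 - 0)/100 = 0.06429 A
  Magnitude: I_R2 = 0.06429 A
Part 3:
  I_R1 = (V_0 - V_1)/R1 = (9 - 6.429)/40 = 0.06429 A
  P_R1 = I_R1² × R1 = (0.06429)² × 40 = 0.1653 W
Part 4:
  Power in each resistor, P = (ΔV)²/R:
    P_R1 = (9 - 6.429)²/40 = 0.1653 W
    P_R2 = (6.429 - 0)²/100 = 0.4133 W
  P_total = P_R1 + P_R2 = 0.5786 W

Final answers:
1. V_1 = 6.429 V
2. I_R2 = 0.06429 A
3. P_R1 = 0.1653 W
4. P_total = 0.5786 W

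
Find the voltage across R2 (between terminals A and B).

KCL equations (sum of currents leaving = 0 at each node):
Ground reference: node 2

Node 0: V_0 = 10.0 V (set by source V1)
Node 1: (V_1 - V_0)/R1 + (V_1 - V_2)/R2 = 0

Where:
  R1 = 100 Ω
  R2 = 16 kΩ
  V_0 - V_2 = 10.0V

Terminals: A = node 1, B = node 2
R1 and R2 are in series across V1 (node 0 → node 1 → node 2), and the output A–B is taken across R2, so this is a voltage divider.
Series current: I = V1/(R1 + R2) = 10/(100 + 16000) = 10/16100 = 0.0006211 A
V_R2 = I × R2 = V1 × R2/(R1 + R2) = 10 × 16000/16100 = 9.938 V

Final answer: 9.938 V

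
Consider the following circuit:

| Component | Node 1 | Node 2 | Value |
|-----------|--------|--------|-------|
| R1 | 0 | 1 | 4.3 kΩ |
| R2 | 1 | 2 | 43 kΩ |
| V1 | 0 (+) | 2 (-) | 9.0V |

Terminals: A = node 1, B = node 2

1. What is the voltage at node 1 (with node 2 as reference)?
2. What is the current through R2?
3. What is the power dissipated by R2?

Nodal analysis, taking node 2 as the 0 V reference.
Source V1 fixes V_0 = 9 V.
KCL at each unknown node (sum of currents leaving = 0; resistances in Ω):
  Node 1: (V_1 - 9)/4300 + (V_1 - 0)/43000 = 0
Collecting terms: 0.0002558 × V_1 = 0.002093  =>  V_1 = 8.182 V
Part 1:
  Read off the nodal solution: V_1 = 8.182 V
Part 2:
  I_R2 = (V_1 - V_2)/R2 = (8.182 - 0)/43000 = 0.0001903 A
  Magnitude: I_R2 = 0.0001903 A
Part 3:
  I_R2 = (V_1 - V_2)/R2 = (8.182 - 0)/43000 = 0.0001903 A
  P_R2 = I_R2² × R2 = (0.0001903)² × 43000 = 0.001557 W

Final answers:
1. V_1 = 8.182 V
2. I_R2 = 0.0001903 A
3. P_R2 = 0.001557 W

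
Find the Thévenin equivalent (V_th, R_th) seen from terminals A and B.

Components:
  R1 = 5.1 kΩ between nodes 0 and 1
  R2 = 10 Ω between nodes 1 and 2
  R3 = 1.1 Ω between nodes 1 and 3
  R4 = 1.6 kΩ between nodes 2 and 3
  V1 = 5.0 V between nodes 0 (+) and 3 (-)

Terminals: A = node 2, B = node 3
Step 1 — V_th is the open-circuit voltage V_A - V_B (nothing connected across the terminals).
Nodal analysis, taking node 3 as the 0 V reference.
Source V1 fixes V_0 = 5 V.
KCL at each unknown node (sum of currents leaving = 0; resistances in Ω):
  Node 1: (V_1 - 5)/5100 + (V_1 - V_2)/10 + (V_1 - 0)/1.1 = 0
  Node 2: (V_2 - V_1)/10 + (V_2 - 0)/1600 = 0
Collecting terms (coefficients in siemens):
  1.009·V_1 - 0.1·V_2 = 0.0009804
  0.1006·V_2 - 0.1·V_1 = 0
Determinant D = (1.009)(0.1006) - (-0.1)(-0.1) = 0.09156
V_1 = [(0.0009804)(0.1006) - (-0.1)(0)]/D = 0.001077 V
V_2 = [(1.009)(0) - (0.0009804)(-0.1)]/D = 0.001071 V
V_th = V_2 - V_3 = 0.001071 - 0 = 0.001071 V
Step 2 — R_th: zero the source — replace V1 by a short circuit (node 3 merges into node 0) — and find the resistance seen between A (node 2) and B (node 0).
Reduce the network between node 2 (A) and node 0 (B) by series/parallel combination:
  Rp1 = R1 ‖ R3 (parallel, both between nodes 0 and 1) = 1/(1/5100 + 1/1.1) = 1.1 Ω
  Rs1 = R2 + Rp1 (series, joined only at node 1) = 10 + 1.1 = 11.1 Ω
  Rp2 = R4 ‖ Rs1 (parallel, both between nodes 0 and 2) = 1/(1/1600 + 1/11.1) = 11.02 Ω
R_th = 11.02 Ω

Final answer: V_th = 0.001071 V, R_th = 11.02 Ω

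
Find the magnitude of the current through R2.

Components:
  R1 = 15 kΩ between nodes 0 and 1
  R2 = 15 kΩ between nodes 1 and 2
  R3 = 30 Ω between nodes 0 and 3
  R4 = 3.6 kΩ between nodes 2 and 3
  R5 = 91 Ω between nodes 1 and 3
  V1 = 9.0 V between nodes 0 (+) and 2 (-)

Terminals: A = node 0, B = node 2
Nodal analysis, taking node 2 as the 0 V reference.
Source V1 fixes V_0 = 9 V.
KCL at each unknown node (sum of currents leaving = 0; resistances in Ω):
  Node 1: (V_1 - 9)/15000 + (V_1 - 0)/15000 + (V_1 - V_3)/91 = 0
  Node 3: (V_3 - 9)/30 + (V_3 - 0)/3600 + (V_3 - V_1)/91 = 0
Collecting terms (coefficients in siemens):
  0.01112·V_1 - 0.01099·V_3 = 0.0006
  0.0446·V_3 - 0.01099·V_1 = 0.3
Determinant D = (0.01112)(0.0446) - (-0.01099)(-0.01099) = 0.0003753
V_1 = [(0.0006)(0.0446) - (-0.01099)(0.3)]/D = 8.855 V
V_3 = [(0.01112)(0.3) - (0.0006)(-0.01099)]/D = 8.908 V
I_R2 = (V_1 - V_2)/R2 = (8.855 - 0)/15000 = 0.0005904 A
|I_R2| = 0.0005904 A

Final answer: |I_R2| = 0.0005904 A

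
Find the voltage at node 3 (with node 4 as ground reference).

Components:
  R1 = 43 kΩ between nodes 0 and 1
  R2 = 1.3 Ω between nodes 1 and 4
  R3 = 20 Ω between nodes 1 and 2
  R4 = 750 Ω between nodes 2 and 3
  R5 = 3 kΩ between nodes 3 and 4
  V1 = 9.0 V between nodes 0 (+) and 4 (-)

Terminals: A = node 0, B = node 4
Nodal analysis, taking node 4 as the 0 V reference.
Source V1 fixes V_0 = 9 V.
KCL at each unknown node (sum of currents leaving = 0; resistances in Ω):
  Node 1: (V_1 - 9)/43000 + (V_1 - 0)/1.3 + (V_1 - V_2)/20 = 0
  Node 2: (V_2 - V_1)/20 + (V_2 - V_3)/750 = 0
  Node 3: (V_3 - V_2)/750 + (V_3 - 0)/3000 = 0
Collecting terms (coefficients in siemens):
  0.8193·V_1 - 0.05·V_2 = 0.0002093
  0.05133·V_2 - 0.05·V_1 - 0.001333·V_3 = 0
  0.001667·V_3 - 0.001333·V_2 = 0
Solving these 3 simultaneous equations (Gaussian elimination) gives:
  V_1 = 0.000272 V, V_2 = 0.0002705 V, V_3 = 0.0002164 V
The requested potential is V_3 = 0.0002164 V.

Final answer: V_3 = 0.0002164 V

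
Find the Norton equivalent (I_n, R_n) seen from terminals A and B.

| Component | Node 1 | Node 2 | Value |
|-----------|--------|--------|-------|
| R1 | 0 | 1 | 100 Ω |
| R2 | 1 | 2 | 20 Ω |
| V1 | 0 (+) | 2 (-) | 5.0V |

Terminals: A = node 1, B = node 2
Find the Thévenin equivalent first; then I_n = V_th/R_th and R_n = R_th.
Step 1 — V_th is the open-circuit voltage V_A - V_B (nothing connected across the terminals).
Nodal analysis, taking node 2 as the 0 V reference.
Source V1 fixes V_0 = 5 V.
KCL at each unknown node (sum of currents leaving = 0; resistances in Ω):
  Node 1: (V_1 - 5)/100 + (V_1 - 0)/20 = 0
Collecting terms: 0.06 × V_1 = 0.05  =>  V_1 = 0.8333 V
V_th = V_1 - V_2 = 0.8333 - 0 = 0.8333 V
Step 2 — R_th: zero the source — replace V1 by a short circuit (node 2 merges into node 0) — and find the resistance seen between A (node 1) and B (node 0).
Reduce the network between node 1 (A) and node 0 (B) by series/parallel combination:
  Rp1 = R1 ‖ R2 (parallel, both between nodes 0 and 1) = 1/(1/100 + 1/20) = 16.67 Ω
R_th = 16.67 Ω
I_n = V_th/R_th = 0.8333/16.67 = 0.05 A, and R_n = R_th = 16.67 Ω

Final answer: I_n = 0.05 A, R_n = 16.67 Ω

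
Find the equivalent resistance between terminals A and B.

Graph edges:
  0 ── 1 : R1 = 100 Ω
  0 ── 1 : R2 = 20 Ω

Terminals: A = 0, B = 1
Reduce the network between node 0 (A) and node 1 (B) by series/parallel combination:
  Rp1 = R1 ‖ R2 (parallel, both between nodes 0 and 1) = 1/(1/100 + 1/20) = 16.67 Ω
R_eq = 16.67 Ω

Final answer: 16.67 Ω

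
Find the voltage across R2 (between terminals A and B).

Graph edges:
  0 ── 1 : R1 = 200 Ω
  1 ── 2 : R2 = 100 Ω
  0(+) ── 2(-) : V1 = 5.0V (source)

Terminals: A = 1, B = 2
R1 and R2 are in series across V1 (node 0 → node 1 → node 2), and the output A–B is taken across R2, so this is a voltage divider.
Series current: I = V1/(R1 + R2) = 5/(200 + 100) = 5/300 = 0.01667 A
V_R2 = I × R2 = V1 × R2/(R1 + R2) = 5 × 100/300 = 1.667 V

Final answer: 1.667 V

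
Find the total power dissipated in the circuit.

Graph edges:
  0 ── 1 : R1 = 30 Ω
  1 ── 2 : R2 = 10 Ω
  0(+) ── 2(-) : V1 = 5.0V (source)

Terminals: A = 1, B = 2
Nodal analysis, taking node 2 as the 0 V reference.
Source V1 fixes V_0 = 5 V.
KCL at each unknown node (sum of currents leaving = 0; resistances in Ω):
  Node 1: (V_1 - 5)/30 + (V_1 - 0)/10 = 0
Collecting terms: 0.1333 × V_1 = 0.1667  =>  V_1 = 1.25 V
Power in each resistor, P = (ΔV)²/R:
  P_R1 = (5 - 1.25)²/30 = 0.4688 W
  P_R2 = (1.25 - 0)²/10 = 0.1562 W
P_total = P_R1 + P_R2 = 0.625 W

Final answer: 0.625 W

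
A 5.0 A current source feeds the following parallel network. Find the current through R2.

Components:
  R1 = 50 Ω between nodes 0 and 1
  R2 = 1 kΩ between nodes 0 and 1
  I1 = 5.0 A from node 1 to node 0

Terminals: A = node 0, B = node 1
All resistors sit directly between nodes 0 and 1, so they are in parallel and share one voltage V; the full source current 5 A splits among them.
1/R_par = 1/50 + 1/1000 = 0.021 S  =>  R_par = 47.62 Ω
V = I × R_par = 5 × 47.62 = 238.1 V
I_R2 = V/R2 = 238.1/1000 = 0.2381 A

Final answer: 0.2381 A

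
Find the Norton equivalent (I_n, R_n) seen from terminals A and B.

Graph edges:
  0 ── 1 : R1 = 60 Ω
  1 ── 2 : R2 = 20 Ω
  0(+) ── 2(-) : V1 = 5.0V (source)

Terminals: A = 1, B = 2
Find the Thévenin equivalent first; then I_n = V_th/R_th and R_n = R_th.
Step 1 — V_th is the open-circuit voltage V_A - V_B (nothing connected across the terminals).
Nodal analysis, taking node 2 as the 0 V reference.
Source V1 fixes V_0 = 5 V.
KCL at each unknown node (sum of currents leaving = 0; resistances in Ω):
  Node 1: (V_1 - 5)/60 + (V_1 - 0)/20 = 0
Collecting terms: 0.06667 × V_1 = 0.08333  =>  V_1 = 1.25 V
V_th = V_1 - V_2 = 1.25 - 0 = 1.25 V
Step 2 — R_th: zero the source — replace V1 by a short circuit (node 2 merges into node 0) — and find the resistance seen between A (node 1) and B (node 0).
Reduce the network between node 1 (A) and node 0 (B) by series/parallel combination:
  Rp1 = R1 ‖ R2 (parallel, both between nodes 0 and 1) = 1/(1/60 + 1/20) = 15 Ω
R_th = 15 Ω
I_n = V_th/R_th = 1.25/15 = 0.08333 A, and R_n = R_th = 15 Ω

Final answer: I_n = 0.08333 A, R_n = 15 Ω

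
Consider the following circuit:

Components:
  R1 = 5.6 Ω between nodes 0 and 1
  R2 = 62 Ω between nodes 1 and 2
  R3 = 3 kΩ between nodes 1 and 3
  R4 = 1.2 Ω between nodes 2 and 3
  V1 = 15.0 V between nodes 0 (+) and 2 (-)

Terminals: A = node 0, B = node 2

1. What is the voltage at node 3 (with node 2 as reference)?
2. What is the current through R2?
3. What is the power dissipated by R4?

Nodal analysis, taking node 2 as the 0 V reference.
Source V1 fixes V_0 = 15 V.
KCL at each unknown node (sum of currents leaving = 0; resistances in Ω):
  Node 1: (V_1 - 15)/5.6 + (V_1 - 0)/62 + (V_1 - V_3)/3000 = 0
  Node 3: (V_3 - V_1)/3000 + (V_3 - 0)/1.2 = 0
Collecting terms (coefficients in siemens):
  0.195·V_1 - 0.0003333·V_3 = 2.679
  0.8337·V_3 - 0.0003333·V_1 = 0
Determinant D = (0.195)(0.8337) - (-0.0003333)(-0.0003333) = 0.1626
V_1 = [(2.679)(0.8337) - (-0.0003333)(0)]/D = 13.73 V
V_3 = [(0.195)(0) - (2.679)(-0.0003333)]/D = 0.005491 V
Part 1:
  Read off the nodal solution: V_3 = 0.005491 V
Part 2:
  I_R2 = (V_1 - V_2)/R2 = (13.73 - 0)/62 = 0.2215 A
  Magnitude: I_R2 = 0.2215 A
Part 3:
  I_R4 = (V_2 - V_3)/R4 = (0 - 0.005491)/1.2 = -0.004576 A
  P_R4 = I_R4² × R4 = (-0.004576)² × 1.2 = 0.00002513 W

Final answers:
1. V_3 = 0.005491 V
2. I_R2 = 0.2215 A
3. P_R4 = 2.513e-05 W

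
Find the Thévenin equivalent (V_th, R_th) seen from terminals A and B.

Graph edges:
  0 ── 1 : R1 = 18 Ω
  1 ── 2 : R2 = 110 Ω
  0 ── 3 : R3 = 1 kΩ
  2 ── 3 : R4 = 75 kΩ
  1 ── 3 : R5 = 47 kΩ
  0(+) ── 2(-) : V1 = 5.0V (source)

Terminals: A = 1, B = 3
Step 1 — V_th is the open-circuit voltage V_A - V_B (nothing connected across the terminals).
Nodal analysis, taking node 2 as the 0 V reference.
Source V1 fixes V_0 = 5 V.
KCL at each unknown node (sum of currents leaving = 0; resistances in Ω):
  Node 1: (V_1 - 5)/18 + (V_1 - 0)/110 + (V_1 - V_3)/47000 = 0
  Node 3: (V_3 - 5)/1000 + (V_3 - 0)/75000 + (V_3 - V_1)/47000 = 0
Collecting terms (coefficients in siemens):
  0.06467·V_1 - 0.00002128·V_3 = 0.2778
  0.001035·V_3 - 0.00002128·V_1 = 0.005
Determinant D = (0.06467)(0.001035) - (-0.00002128)(-0.00002128) = 0.00006691
V_1 = [(0.2778)(0.001035) - (-0.00002128)(0.005)]/D = 4.297 V
V_3 = [(0.06467)(0.005) - (0.2778)(-0.00002128)]/D = 4.921 V
V_th = V_1 - V_3 = 4.297 - 4.921 = -0.624 V
Step 2 — R_th: zero the source — replace V1 by a short circuit (node 2 merges into node 0) — and find the resistance seen between A (node 1) and B (node 3).
Reduce the network between node 1 (A) and node 3 (B) by series/parallel combination:
  Rp1 = R1 ‖ R2 (parallel, both between nodes 0 and 1) = 1/(1/18 + 1/110) = 15.47 Ω
  Rp2 = R3 ‖ R4 (parallel, both between nodes 0 and 3) = 1/(1/1000 + 1/75000) = 986.8 Ω
  Rs1 = Rp1 + Rp2 (series, joined only at node 0) = 15.47 + 986.8 = 1002 Ω
  Rp3 = R5 ‖ Rs1 (parallel, both between nodes 1 and 3) = 1/(1/47000 + 1/1002) = 981.4 Ω
R_th = 981.4 Ω

Final answer: V_th = -0.624 V, R_th = 981.4 Ω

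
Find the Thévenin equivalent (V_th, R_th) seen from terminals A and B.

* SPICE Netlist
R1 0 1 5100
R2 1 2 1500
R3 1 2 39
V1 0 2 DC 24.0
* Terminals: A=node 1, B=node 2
Step 1 — V_th is the open-circuit voltage V_A - V_B (nothing connected across the terminals).
Nodal analysis, taking node 2 as the 0 V reference.
Source V1 fixes V_0 = 24 V.
KCL at each unknown node (sum of currents leaving = 0; resistances in Ω):
  Node 1: (V_1 - 24)/5100 + (V_1 - 0)/1500 + (V_1 - 0)/39 = 0
Collecting terms: 0.0265 × V_1 = 0.004706  =>  V_1 = 0.1776 V
V_th = V_1 - V_2 = 0.1776 - 0 = 0.1776 V
Step 2 — R_th: zero the source — replace V1 by a short circuit (node 2 merges into node 0) — and find the resistance seen between A (node 1) and B (node 0).
Reduce the network between node 1 (A) and node 0 (B) by series/parallel combination:
  Rp1 = R1 ‖ R2 ‖ R3 (parallel, all between nodes 0 and 1) = 1/(1/5100 + 1/1500 + 1/39) = 37.73 Ω
R_th = 37.73 Ω

Final answer: V_th = 0.1776 V, R_th = 37.73 Ω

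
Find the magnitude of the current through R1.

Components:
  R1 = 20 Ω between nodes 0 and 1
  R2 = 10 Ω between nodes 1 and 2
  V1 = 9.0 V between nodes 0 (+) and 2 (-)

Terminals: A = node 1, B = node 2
Nodal analysis, taking node 2 as the 0 V reference.
Source V1 fixes V_0 = 9 V.
KCL at each unknown node (sum of currents leaving = 0; resistances in Ω):
  Node 1: (V_1 - 9)/20 + (V_1 - 0)/10 = 0
Collecting terms: 0.15 × V_1 = 0.45  =>  V_1 = 3 V
I_R1 = (V_0 - V_1)/R1 = (9 - 3)/20 = 0.3 A
|I_R1| = 0.3 A

Final answer: |I_R1| = 0.3 A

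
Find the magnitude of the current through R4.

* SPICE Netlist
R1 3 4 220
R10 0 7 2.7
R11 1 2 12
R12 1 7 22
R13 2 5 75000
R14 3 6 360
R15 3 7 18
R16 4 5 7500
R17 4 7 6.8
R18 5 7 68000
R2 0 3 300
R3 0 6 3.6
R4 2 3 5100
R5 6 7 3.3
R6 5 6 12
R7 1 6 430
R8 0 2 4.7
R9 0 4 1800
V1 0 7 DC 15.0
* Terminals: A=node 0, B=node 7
Nodal analysis, taking node 7 as the 0 V reference.
Source V1 fixes V_0 = 15 V.
KCL at each unknown node (sum of currents leaving = 0; resistances in Ω):
  Node 1: (V_1 - V_6)/430 + (V_1 - V_2)/12 + (V_1 - 0)/22 = 0
  Node 2: (V_2 - V_3)/5100 + (V_2 - 15)/4.7 + (V_2 - V_1)/12 + (V_2 - V_5)/75000 = 0
  Node 3: (V_3 - V_4)/220 + (V_3 - 15)/300 + (V_3 - V_2)/5100 + (V_3 - V_6)/360 + (V_3 - 0)/18 = 0
  Node 4: (V_4 - V_3)/220 + (V_4 - 15)/1800 + (V_4 - V_5)/7500 + (V_4 - 0)/6.8 = 0
  Node 5: (V_5 - V_6)/12 + (V_5 - V_2)/75000 + (V_5 - V_4)/7500 + (V_5 - 0)/68000 = 0
  Node 6: (V_6 - 15)/3.6 + (V_6 - 0)/3.3 + (V_6 - V_5)/12 + (V_6 - V_1)/430 + (V_6 - V_3)/360 = 0
Collecting terms (coefficients in siemens):
  0.1311·V_1 - 0.08333·V_2 - 0.002326·V_6 = 0
  0.2963·V_2 - 0.08333·V_1 - 0.0001961·V_3 - 0.00001333·V_5 = 3.191
  0.06641·V_3 - 0.0001961·V_2 - 0.004545·V_4 - 0.002778·V_6 = 0.05
  0.1523·V_4 - 0.004545·V_3 - 0.0001333·V_5 = 0.008333
  0.08349·V_5 - 0.00001333·V_2 - 0.0001333·V_4 - 0.08333·V_6 = 0
  0.6692·V_6 - 0.002326·V_1 - 0.002778·V_3 - 0.08333·V_5 = 4.167
Solving these 6 simultaneous equations (Gaussian elimination) gives:
  V_1 = 8.491 V, V_2 = 13.16 V, V_3 = 1.097 V, V_4 = 0.09372 V
  V_5 = 7.137 V, V_6 = 7.149 V
I_R4 = (V_2 - V_3)/R4 = (13.16 - 1.097)/5100 = 0.002365 A
|I_R4| = 0.002365 A

Final answer: |I_R4| = 0.002365 A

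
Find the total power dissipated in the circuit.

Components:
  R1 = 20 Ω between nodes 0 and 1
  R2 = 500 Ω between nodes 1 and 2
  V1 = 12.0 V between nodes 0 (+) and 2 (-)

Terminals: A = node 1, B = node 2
Nodal analysis, taking node 2 as the 0 V reference.
Source V1 fixes V_0 = 12 V.
KCL at each unknown node (sum of currents leaving = 0; resistances in Ω):
  Node 1: (V_1 - 12)/20 + (V_1 - 0)/500 = 0
Collecting terms: 0.052 × V_1 = 0.6  =>  V_1 = 11.54 V
Power in each resistor, P = (ΔV)²/R:
  P_R1 = (12 - 11.54)²/20 = 0.01065 W
  P_R2 = (11.54 - 0)²/500 = 0.2663 W
P_total = P_R1 + P_R2 = 0.2769 W

Final answer: 0.2769 W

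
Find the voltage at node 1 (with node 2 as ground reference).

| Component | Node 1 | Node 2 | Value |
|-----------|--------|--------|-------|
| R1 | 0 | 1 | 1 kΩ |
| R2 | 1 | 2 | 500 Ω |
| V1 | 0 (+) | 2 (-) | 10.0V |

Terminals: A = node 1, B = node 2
Nodal analysis, taking node 2 as the 0 V reference.
Source V1 fixes V_0 = 10 V.
KCL at each unknown node (sum of currents leaving = 0; resistances in Ω):
  Node 1: (V_1 - 10)/1000 + (V_1 - 0)/500 = 0
Collecting terms: 0.003 × V_1 = 0.01  =>  V_1 = 3.333 V
The requested potential is V_1 = 3.333 V.

Final answer: V_1 = 3.333 V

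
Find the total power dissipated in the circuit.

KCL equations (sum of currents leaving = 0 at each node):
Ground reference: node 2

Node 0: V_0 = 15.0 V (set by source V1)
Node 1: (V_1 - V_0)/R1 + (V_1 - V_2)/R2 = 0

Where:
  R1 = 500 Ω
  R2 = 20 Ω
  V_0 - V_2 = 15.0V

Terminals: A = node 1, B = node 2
Nodal analysis, taking node 2 as the 0 V reference.
Source V1 fixes V_0 = 15 V.
KCL at each unknown node (sum of currents leaving = 0; resistances in Ω):
  Node 1: (V_1 - 15)/500 + (V_1 - 0)/20 = 0
Collecting terms: 0.052 × V_1 = 0.03  =>  V_1 = 0.5769 V
Power in each resistor, P = (ΔV)²/R:
  P_R1 = (15 - 0.5769)²/500 = 0.4161 W
  P_R2 = (0.5769 - 0)²/20 = 0.01664 W
P_total = P_R1 + P_R2 = 0.4327 W

Final answer: 0.4327 W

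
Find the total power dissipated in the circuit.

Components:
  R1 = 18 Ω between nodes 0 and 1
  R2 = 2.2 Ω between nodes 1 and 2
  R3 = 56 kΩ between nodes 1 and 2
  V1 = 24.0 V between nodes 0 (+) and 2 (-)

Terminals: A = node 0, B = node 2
Nodal analysis, taking node 2 as the 0 V reference.
Source V1 fixes V_0 = 24 V.
KCL at each unknown node (sum of currents leaving = 0; resistances in Ω):
  Node 1: (V_1 - 24)/18 + (V_1 - 0)/2.2 + (V_1 - 0)/56000 = 0
Collecting terms: 0.5101 × V_1 = 1.333  =>  V_1 = 2.614 V
Power in each resistor, P = (ΔV)²/R:
  P_R1 = (24 - 2.614)²/18 = 25.41 W
  P_R2 = (2.614 - 0)²/2.2 = 3.105 W
  P_R3 = (2.614 - 0)²/56000 = 0.000122 W
P_total = P_R1 + P_R2 + P_R3 = 28.51 W

Final answer: 28.51 W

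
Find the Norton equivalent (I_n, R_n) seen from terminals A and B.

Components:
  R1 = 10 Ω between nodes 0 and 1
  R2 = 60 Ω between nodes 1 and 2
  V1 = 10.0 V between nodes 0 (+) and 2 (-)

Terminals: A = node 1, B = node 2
Find the Thévenin equivalent first; then I_n = V_th/R_th and R_n = R_th.
Step 1 — V_th is the open-circuit voltage V_A - V_B (nothing connected across the terminals).
Nodal analysis, taking node 2 as the 0 V reference.
Source V1 fixes V_0 = 10 V.
KCL at each unknown node (sum of currents leaving = 0; resistances in Ω):
  Node 1: (V_1 - 10)/10 + (V_1 - 0)/60 = 0
Collecting terms: 0.1167 × V_1 = 1  =>  V_1 = 8.571 V
V_th = V_1 - V_2 = 8.571 - 0 = 8.571 V
Step 2 — R_th: zero the source — replace V1 by a short circuit (node 2 merges into node 0) — and find the resistance seen between A (node 1) and B (node 0).
Reduce the network between node 1 (A) and node 0 (B) by series/parallel combination:
  Rp1 = R1 ‖ R2 (parallel, both between nodes 0 and 1) = 1/(1/10 + 1/60) = 8.571 Ω
R_th = 8.571 Ω
I_n = V_th/R_th = 8.571/8.571 = 1 A, and R_n = R_th = 8.571 Ω

Final answer: I_n = 1 A, R_n = 8.571 Ω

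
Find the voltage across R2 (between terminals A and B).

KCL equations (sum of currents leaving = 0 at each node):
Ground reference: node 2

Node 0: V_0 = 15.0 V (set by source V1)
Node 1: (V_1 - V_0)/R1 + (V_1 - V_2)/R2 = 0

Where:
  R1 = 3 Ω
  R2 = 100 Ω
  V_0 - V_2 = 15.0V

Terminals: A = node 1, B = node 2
R1 and R2 are in series across V1 (node 0 → node 1 → node 2), and the output A–B is taken across R2, so this is a voltage divider.
Series current: I = V1/(R1 + R2) = 15/(3 + 100) = 15/103 = 0.1456 A
V_R2 = I × R2 = V1 × R2/(R1 + R2) = 15 × 100/103 = 14.56 V

Final answer: 14.56 V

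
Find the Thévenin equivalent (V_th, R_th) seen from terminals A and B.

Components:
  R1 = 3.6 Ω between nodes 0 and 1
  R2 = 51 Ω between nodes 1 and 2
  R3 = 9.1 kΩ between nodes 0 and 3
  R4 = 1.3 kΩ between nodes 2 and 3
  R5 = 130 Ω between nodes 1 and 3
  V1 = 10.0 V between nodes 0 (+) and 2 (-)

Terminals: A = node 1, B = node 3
Step 1 — V_th is the open-circuit voltage V_A - V_B (nothing connected across the terminals).
Nodal analysis, taking node 2 as the 0 V reference.
Source V1 fixes V_0 = 10 V.
KCL at each unknown node (sum of currents leaving = 0; resistances in Ω):
  Node 1: (V_1 - 10)/3.6 + (V_1 - 0)/51 + (V_1 - V_3)/130 = 0
  Node 3: (V_3 - 10)/9100 + (V_3 - 0)/1300 + (V_3 - V_1)/130 = 0
Collecting terms (coefficients in siemens):
  0.3051·V_1 - 0.007692·V_3 = 2.778
  0.008571·V_3 - 0.007692·V_1 = 0.001099
Determinant D = (0.3051)(0.008571) - (-0.007692)(-0.007692) = 0.002556
V_1 = [(2.778)(0.008571) - (-0.007692)(0.001099)]/D = 9.319 V
V_3 = [(0.3051)(0.001099) - (2.778)(-0.007692)]/D = 8.492 V
V_th = V_1 - V_3 = 9.319 - 8.492 = 0.8276 V
Step 2 — R_th: zero the source — replace V1 by a short circuit (node 2 merges into node 0) — and find the resistance seen between A (node 1) and B (node 3).
Reduce the network between node 1 (A) and node 3 (B) by series/parallel combination:
  Rp1 = R1 ‖ R2 (parallel, both between nodes 0 and 1) = 1/(1/3.6 + 1/51) = 3.363 Ω
  Rp2 = R3 ‖ R4 (parallel, both between nodes 0 and 3) = 1/(1/9100 + 1/1300) = 1138 Ω
  Rs1 = Rp1 + Rp2 (series, joined only at node 0) = 3.363 + 1138 = 1141 Ω
  Rp3 = R5 ‖ Rs1 (parallel, both between nodes 1 and 3) = 1/(1/130 + 1/1141) = 116.7 Ω
R_th = 116.7 Ω

Final answer: V_th = 0.8276 V, R_th = 116.7 Ω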